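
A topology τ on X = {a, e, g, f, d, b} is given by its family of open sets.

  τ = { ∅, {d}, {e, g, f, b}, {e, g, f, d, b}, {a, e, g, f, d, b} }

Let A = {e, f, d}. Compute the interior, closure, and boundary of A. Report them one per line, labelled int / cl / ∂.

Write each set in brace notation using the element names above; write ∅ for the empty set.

int(A) = {d}
cl(A)  = {a, e, g, f, d, b}
∂A     = {a, e, g, f, b}

U open, U⊆A: ∅, {d}. int(A) = ⋃ = {d}
X∖A={a, g, b}, int(X∖A)=∅, hence cl(A)={a, e, g, f, d, b}
∂A: remove int from cl → {a, e, g, f, b}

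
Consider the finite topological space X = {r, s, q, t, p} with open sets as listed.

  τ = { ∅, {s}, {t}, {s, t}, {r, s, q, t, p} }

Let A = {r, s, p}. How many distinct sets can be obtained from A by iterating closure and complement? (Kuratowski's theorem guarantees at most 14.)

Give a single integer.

X∖A={q, t}, int(X∖A)={t}, hence cl(A)={r, s, q, p}
Orbit (k=closure, c=complement):
  1. A     = {r, s, p}
  2. kA    = {r, s, q, p}
  3. cA    = {q, t}
  4. ckA   = {t}
  5. kcA   = {r, q, t, p}
  6. ckcA  = {s}
(closed under both — stop)

6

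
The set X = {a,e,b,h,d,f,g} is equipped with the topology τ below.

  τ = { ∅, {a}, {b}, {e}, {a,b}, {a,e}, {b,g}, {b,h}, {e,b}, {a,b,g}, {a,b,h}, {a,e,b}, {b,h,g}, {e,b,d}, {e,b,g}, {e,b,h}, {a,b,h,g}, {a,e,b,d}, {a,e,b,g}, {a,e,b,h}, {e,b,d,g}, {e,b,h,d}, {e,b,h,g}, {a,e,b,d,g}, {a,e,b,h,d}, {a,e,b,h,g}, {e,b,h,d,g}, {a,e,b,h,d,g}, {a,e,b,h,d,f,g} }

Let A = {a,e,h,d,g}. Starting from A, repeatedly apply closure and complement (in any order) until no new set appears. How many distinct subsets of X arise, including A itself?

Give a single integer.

closure: X∖int(X∖A) = X∖{b} = {a,e,h,d,f,g}
Let k=closure and c=complement:
  1. A     = {a,e,h,d,g}
  2. kA    = {a,e,h,d,f,g}
  3. cA    = {b,f}
  4. ckA   = {b}
  5. kcA   = {b,h,d,f,g}
  6. ckcA  = {a,e}
  7. kckcA = {a,e,d,f}
  8. ckckcA = {b,h,g}
— saturated at 8

8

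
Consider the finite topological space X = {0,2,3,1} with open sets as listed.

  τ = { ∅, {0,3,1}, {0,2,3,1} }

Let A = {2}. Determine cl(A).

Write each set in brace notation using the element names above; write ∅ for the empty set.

{2}

X∖A={0,3,1}, int(X∖A)={0,3,1}, hence cl(A)={2}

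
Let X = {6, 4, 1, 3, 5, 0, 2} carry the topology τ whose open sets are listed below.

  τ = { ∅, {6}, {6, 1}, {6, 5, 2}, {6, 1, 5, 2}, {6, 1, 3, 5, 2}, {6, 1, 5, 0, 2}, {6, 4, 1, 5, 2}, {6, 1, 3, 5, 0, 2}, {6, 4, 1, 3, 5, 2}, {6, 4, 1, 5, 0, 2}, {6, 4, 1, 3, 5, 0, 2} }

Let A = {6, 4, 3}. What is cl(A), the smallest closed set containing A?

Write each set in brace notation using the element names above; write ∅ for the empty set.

{6, 4, 1, 3, 5, 0, 2}

X∖A={1, 5, 0, 2}, int(X∖A)=∅, hence cl(A)={6, 4, 1, 3, 5, 0, 2}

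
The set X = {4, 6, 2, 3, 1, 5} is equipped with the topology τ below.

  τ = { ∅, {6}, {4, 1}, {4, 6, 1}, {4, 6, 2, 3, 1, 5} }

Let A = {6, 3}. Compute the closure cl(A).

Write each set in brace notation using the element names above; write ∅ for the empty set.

complement {4, 2, 1, 5}; its interior {4, 1}; cl(A) = X∖{4, 1} = {6, 2, 3, 5}

{6, 2, 3, 5}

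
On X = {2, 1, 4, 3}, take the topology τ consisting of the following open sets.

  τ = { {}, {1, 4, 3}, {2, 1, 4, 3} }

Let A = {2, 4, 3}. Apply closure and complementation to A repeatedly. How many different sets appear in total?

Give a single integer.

4

complement {1}; its interior {}; cl(A) = X∖{} = {2, 1, 4, 3}
With k = closure, c = complement:
  1. A     = {2, 4, 3}
  2. kA    = {2, 1, 4, 3}
  3. cA    = {1}
  4. ckA   = {}
k, c of each give nothing new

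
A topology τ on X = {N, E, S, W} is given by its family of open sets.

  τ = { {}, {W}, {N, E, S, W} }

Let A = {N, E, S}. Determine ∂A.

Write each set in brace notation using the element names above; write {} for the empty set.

{N, E, S}

open subsets of A: {}; so int(A) = {}
closure: X∖int(X∖A) = X∖{W} = {N, E, S}
∂A = {N, E, S} minus {} = {N, E, S}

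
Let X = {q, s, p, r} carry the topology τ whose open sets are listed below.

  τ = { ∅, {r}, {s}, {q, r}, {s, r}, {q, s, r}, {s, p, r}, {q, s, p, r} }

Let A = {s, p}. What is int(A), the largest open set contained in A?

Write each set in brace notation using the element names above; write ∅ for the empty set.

U open, U⊆A: ∅, {s}. int(A) = ⋃ = {s}

{s}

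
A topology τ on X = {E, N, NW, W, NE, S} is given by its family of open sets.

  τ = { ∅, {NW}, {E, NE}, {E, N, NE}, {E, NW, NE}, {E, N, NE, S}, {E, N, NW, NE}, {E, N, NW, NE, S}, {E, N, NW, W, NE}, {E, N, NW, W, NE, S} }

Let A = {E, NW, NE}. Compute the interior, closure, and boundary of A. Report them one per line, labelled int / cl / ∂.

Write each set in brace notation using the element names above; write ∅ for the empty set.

U open, U⊆A: ∅, {NW}, {E, NE}, {E, NW, NE}. int(A) = ⋃ = {E, NW, NE}
X∖A={N, W, S}, int(X∖A)=∅, hence cl(A)={E, N, NW, W, NE, S}
∂A: remove int from cl → {N, W, S}

int(A) = {E, NW, NE}
cl(A)  = {E, N, NW, W, NE, S}
∂A     = {N, W, S}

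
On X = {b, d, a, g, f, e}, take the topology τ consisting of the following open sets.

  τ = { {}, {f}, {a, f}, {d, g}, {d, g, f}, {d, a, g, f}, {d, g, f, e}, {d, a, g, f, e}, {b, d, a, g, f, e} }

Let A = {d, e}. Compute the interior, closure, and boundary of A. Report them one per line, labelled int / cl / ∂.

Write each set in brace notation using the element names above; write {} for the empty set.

interior: largest open inside A is {} (from {})
cl via duality: int({b, a, g, f}) = {a, f}, so X∖{a, f} = {b, d, g, e}
cl∖int = {b, d, g, e}

int(A) = {}
cl(A)  = {b, d, g, e}
∂A     = {b, d, g, e}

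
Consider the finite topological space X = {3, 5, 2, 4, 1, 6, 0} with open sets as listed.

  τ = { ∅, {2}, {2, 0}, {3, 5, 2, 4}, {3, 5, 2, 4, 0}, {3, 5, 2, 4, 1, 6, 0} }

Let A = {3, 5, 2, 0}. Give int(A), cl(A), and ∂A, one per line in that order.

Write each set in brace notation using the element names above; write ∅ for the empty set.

int(A) = {2, 0}
cl(A)  = {3, 5, 2, 4, 1, 6, 0}
∂A     = {3, 5, 4, 1, 6}

U open, U⊆A: ∅, {2}, {2, 0}. int(A) = ⋃ = {2, 0}
X∖A={4, 1, 6}, int(X∖A)=∅, hence cl(A)={3, 5, 2, 4, 1, 6, 0}
∂A: remove int from cl → {3, 5, 4, 1, 6}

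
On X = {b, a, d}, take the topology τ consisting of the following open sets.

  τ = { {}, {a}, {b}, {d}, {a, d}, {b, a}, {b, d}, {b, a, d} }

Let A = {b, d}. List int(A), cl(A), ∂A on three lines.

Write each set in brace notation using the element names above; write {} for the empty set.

open subsets of A: {}, {b}, {d}, {b, d}; so int(A) = {b, d}
closure: X∖int(X∖A) = X∖{a} = {b, d}
∂A = {b, d} minus {b, d} = {}

int(A) = {b, d}
cl(A)  = {b, d}
∂A     = {}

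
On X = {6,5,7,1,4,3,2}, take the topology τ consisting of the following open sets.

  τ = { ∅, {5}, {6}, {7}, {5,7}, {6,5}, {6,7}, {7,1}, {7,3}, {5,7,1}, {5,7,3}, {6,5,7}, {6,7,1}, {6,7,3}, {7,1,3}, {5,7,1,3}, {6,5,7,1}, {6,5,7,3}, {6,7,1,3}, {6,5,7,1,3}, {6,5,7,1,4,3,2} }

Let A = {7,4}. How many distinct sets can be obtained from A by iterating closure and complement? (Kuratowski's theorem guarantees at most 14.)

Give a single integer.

complement {6,5,1,3,2}; its interior {6,5}; cl(A) = X∖{6,5} = {7,1,4,3,2}
With k = closure, c = complement:
  1. A     = {7,4}
  2. kA    = {7,1,4,3,2}
  3. cA    = {6,5,1,3,2}
  4. ckA   = {6,5}
  5. kcA   = {6,5,1,4,3,2}
  6. kckA  = {6,5,4,2}
  7. ckcA  = {7}
  8. ckckA = {7,1,3}
k, c of each give nothing new

8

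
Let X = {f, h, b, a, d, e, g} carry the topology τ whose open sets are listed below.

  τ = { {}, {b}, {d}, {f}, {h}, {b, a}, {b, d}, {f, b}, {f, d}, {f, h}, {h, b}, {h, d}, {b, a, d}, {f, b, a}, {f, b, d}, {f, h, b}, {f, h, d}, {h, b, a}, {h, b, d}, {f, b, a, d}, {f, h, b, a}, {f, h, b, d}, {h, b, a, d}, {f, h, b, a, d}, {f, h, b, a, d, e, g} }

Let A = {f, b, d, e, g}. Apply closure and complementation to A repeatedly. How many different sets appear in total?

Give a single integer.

8

cl via duality: int({h, a}) = {h}, so X∖{h} = {f, b, a, d, e, g}
Write k for closure, c for complement:
  1. A     = {f, b, d, e, g}
  2. kA    = {f, b, a, d, e, g}
  3. cA    = {h, a}
  4. ckA   = {h}
  5. kcA   = {h, a, e, g}
  6. kckA  = {h, e, g}
  7. ckcA  = {f, b, d}
  8. ckckA = {f, b, a, d}
applying k or c yields no new set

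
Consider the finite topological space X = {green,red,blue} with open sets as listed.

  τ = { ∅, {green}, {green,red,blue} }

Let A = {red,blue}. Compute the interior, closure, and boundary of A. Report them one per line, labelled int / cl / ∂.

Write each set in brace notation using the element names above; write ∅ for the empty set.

int(A) = ∅
cl(A)  = {red,blue}
∂A     = {red,blue}

opens ⊆ A: ∅; union → int = ∅
complement {green}; its interior {green}; cl(A) = X∖{green} = {red,blue}
boundary = {red,blue} ∖ ∅ = {red,blue}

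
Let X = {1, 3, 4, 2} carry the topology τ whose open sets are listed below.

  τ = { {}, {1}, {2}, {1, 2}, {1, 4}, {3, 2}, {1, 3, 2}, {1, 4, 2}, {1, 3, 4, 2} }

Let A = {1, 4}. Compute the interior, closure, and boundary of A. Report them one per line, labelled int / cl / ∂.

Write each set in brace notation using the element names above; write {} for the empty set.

interior: largest open inside A is {1, 4} (from {}, {1}, {1, 4})
cl via duality: int({3, 2}) = {3, 2}, so X∖{3, 2} = {1, 4}
cl∖int = {}

int(A) = {1, 4}
cl(A)  = {1, 4}
∂A     = {}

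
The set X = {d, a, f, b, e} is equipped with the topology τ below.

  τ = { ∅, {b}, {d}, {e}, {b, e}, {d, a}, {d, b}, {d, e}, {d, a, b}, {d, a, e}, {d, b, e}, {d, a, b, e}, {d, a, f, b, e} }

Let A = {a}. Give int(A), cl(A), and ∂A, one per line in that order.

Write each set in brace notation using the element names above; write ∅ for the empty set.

int(A) = ∅
cl(A)  = {a, f}
∂A     = {a, f}

opens ⊆ A: ∅; union → int = ∅
complement {d, f, b, e}; its interior {d, b, e}; cl(A) = X∖{d, b, e} = {a, f}
boundary = {a, f} ∖ ∅ = {a, f}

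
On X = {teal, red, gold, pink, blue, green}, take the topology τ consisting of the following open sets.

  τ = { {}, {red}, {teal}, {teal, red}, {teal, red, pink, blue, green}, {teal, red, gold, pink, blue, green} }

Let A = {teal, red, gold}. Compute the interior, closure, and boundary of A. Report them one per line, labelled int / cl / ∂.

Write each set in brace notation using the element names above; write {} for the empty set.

open subsets of A: {}, {red}, {teal}, {teal, red}; so int(A) = {teal, red}
closure: X∖int(X∖A) = X∖{} = {teal, red, gold, pink, blue, green}
∂A = {teal, red, gold, pink, blue, green} minus {teal, red} = {gold, pink, blue, green}

int(A) = {teal, red}
cl(A)  = {teal, red, gold, pink, blue, green}
∂A     = {gold, pink, blue, green}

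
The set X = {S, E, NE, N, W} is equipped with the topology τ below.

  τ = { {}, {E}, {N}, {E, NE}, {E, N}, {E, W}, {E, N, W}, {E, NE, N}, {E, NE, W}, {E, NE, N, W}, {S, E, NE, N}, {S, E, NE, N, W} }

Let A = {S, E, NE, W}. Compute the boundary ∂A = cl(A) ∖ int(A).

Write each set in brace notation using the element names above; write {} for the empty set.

{S}

opens ⊆ A: {}, {E}, {E, NE}, {E, W}, {E, NE, W}; union → int = {E, NE, W}
complement {N}; its interior {N}; cl(A) = X∖{N} = {S, E, NE, W}
boundary = {S, E, NE, W} ∖ {E, NE, W} = {S}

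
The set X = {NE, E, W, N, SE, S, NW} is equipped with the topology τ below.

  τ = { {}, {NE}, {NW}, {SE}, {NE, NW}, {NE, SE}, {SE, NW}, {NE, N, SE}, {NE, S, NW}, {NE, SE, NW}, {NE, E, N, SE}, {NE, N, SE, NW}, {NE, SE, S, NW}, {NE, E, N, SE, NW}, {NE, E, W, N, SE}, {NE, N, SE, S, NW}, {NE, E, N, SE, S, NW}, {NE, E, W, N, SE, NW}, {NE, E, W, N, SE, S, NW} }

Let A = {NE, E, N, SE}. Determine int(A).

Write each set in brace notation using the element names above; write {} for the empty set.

interior: largest open inside A is {NE, E, N, SE} (from {}, {NE}, {SE}, {NE, SE}, {NE, N, SE}, {NE, E, N, SE})

{NE, E, N, SE}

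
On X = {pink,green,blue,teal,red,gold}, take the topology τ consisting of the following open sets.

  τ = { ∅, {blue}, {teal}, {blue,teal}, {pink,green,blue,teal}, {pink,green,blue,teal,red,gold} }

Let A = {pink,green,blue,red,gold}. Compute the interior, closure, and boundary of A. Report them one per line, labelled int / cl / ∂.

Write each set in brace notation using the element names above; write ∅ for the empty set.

int(A) = {blue}
cl(A)  = {pink,green,blue,red,gold}
∂A     = {pink,green,red,gold}

open subsets of A: ∅, {blue}; so int(A) = {blue}
closure: X∖int(X∖A) = X∖{teal} = {pink,green,blue,red,gold}
∂A = {pink,green,blue,red,gold} minus {blue} = {pink,green,red,gold}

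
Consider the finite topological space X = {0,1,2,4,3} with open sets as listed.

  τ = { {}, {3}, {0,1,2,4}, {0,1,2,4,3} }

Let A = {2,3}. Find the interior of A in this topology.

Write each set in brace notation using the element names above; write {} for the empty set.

{3}

U open, U⊆A: {}, {3}. int(A) = ⋃ = {3}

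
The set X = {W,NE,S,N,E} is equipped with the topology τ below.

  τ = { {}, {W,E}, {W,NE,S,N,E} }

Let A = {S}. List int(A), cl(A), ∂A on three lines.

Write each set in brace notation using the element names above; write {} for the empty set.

interior: largest open inside A is {} (from {})
cl via duality: int({W,NE,N,E}) = {W,E}, so X∖{W,E} = {NE,S,N}
cl∖int = {NE,S,N}

int(A) = {}
cl(A)  = {NE,S,N}
∂A     = {NE,S,N}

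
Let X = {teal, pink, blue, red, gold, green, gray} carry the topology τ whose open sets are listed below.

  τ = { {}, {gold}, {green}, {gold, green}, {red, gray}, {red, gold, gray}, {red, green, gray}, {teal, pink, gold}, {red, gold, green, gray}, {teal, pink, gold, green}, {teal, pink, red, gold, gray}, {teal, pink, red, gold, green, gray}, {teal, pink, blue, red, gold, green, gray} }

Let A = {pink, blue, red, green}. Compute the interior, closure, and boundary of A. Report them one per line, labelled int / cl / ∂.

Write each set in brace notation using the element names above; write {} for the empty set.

interior: largest open inside A is {green} (from {}, {green})
cl via duality: int({teal, gold, gray}) = {gold}, so X∖{gold} = {teal, pink, blue, red, green, gray}
cl∖int = {teal, pink, blue, red, gray}

int(A) = {green}
cl(A)  = {teal, pink, blue, red, green, gray}
∂A     = {teal, pink, blue, red, gray}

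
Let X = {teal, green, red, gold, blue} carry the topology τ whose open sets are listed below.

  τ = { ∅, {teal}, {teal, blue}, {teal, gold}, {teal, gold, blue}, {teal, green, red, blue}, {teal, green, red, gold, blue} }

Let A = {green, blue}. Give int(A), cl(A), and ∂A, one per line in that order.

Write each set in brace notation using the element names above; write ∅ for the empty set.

opens ⊆ A: ∅; union → int = ∅
complement {teal, red, gold}; its interior {teal, gold}; cl(A) = X∖{teal, gold} = {green, red, blue}
boundary = {green, red, blue} ∖ ∅ = {green, red, blue}

int(A) = ∅
cl(A)  = {green, red, blue}
∂A     = {green, red, blue}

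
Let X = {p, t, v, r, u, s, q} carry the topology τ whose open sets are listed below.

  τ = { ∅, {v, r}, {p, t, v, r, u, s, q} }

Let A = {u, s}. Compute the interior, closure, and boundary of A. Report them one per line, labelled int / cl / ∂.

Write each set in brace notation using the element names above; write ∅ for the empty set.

interior: largest open inside A is ∅ (from ∅)
cl via duality: int({p, t, v, r, q}) = {v, r}, so X∖{v, r} = {p, t, u, s, q}
cl∖int = {p, t, u, s, q}

int(A) = ∅
cl(A)  = {p, t, u, s, q}
∂A     = {p, t, u, s, q}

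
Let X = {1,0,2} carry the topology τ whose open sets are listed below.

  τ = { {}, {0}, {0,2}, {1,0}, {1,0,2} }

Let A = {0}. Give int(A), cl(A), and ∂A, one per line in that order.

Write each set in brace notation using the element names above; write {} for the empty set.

open subsets of A: {}, {0}; so int(A) = {0}
closure: X∖int(X∖A) = X∖{} = {1,0,2}
∂A = {1,0,2} minus {0} = {1,2}

int(A) = {0}
cl(A)  = {1,0,2}
∂A     = {1,2}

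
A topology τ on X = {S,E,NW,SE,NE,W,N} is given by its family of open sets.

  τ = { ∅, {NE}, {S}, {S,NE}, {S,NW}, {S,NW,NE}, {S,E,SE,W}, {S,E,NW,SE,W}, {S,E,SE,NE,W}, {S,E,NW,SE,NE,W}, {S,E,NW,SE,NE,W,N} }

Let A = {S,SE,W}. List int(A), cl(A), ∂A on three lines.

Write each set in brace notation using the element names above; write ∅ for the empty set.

int(A) = {S}
cl(A)  = {S,E,NW,SE,W,N}
∂A     = {E,NW,SE,W,N}

U open, U⊆A: ∅, {S}. int(A) = ⋃ = {S}
X∖A={E,NW,NE,N}, int(X∖A)={NE}, hence cl(A)={S,E,NW,SE,W,N}
∂A: remove int from cl → {E,NW,SE,W,N}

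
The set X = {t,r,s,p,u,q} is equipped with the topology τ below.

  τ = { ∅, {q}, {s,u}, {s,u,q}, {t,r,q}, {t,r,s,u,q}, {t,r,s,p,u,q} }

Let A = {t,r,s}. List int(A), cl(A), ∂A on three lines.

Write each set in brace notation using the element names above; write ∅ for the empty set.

open subsets of A: ∅; so int(A) = ∅
closure: X∖int(X∖A) = X∖{q} = {t,r,s,p,u}
∂A = {t,r,s,p,u} minus ∅ = {t,r,s,p,u}

int(A) = ∅
cl(A)  = {t,r,s,p,u}
∂A     = {t,r,s,p,u}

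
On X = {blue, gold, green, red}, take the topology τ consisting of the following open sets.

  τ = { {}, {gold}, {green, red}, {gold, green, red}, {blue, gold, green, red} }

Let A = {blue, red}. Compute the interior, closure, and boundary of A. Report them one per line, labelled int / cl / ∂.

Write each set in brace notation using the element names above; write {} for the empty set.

int(A) = {}
cl(A)  = {blue, green, red}
∂A     = {blue, green, red}

interior: largest open inside A is {} (from {})
cl via duality: int({gold, green}) = {gold}, so X∖{gold} = {blue, green, red}
cl∖int = {blue, green, red}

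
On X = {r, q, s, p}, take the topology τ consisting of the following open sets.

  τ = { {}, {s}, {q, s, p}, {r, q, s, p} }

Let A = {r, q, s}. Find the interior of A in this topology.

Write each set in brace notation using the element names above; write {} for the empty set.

opens ⊆ A: {}, {s}; union → int = {s}

{s}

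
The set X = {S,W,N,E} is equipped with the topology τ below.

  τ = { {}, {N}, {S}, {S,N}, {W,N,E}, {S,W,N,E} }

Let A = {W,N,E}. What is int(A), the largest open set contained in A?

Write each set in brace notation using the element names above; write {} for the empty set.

opens ⊆ A: {}, {N}, {W,N,E}; union → int = {W,N,E}

{W,N,E}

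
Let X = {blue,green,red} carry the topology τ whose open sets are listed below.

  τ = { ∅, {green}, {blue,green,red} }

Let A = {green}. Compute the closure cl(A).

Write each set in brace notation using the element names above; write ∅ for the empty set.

{blue,green,red}

closure: X∖int(X∖A) = X∖∅ = {blue,green,red}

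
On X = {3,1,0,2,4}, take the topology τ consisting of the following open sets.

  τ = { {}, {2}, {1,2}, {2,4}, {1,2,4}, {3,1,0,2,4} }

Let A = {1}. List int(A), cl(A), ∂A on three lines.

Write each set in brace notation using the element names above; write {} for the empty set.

int(A) = {}
cl(A)  = {3,1,0}
∂A     = {3,1,0}

interior: largest open inside A is {} (from {})
cl via duality: int({3,0,2,4}) = {2,4}, so X∖{2,4} = {3,1,0}
cl∖int = {3,1,0}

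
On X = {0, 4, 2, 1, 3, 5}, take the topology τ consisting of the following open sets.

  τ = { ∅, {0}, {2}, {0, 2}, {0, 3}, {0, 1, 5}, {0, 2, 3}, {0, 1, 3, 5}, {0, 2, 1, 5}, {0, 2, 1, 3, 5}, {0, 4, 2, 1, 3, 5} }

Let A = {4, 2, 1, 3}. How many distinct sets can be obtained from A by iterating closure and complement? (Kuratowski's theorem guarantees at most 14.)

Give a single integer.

8

cl via duality: int({0, 5}) = {0}, so X∖{0} = {4, 2, 1, 3, 5}
Write k for closure, c for complement:
  1. A     = {4, 2, 1, 3}
  2. kA    = {4, 2, 1, 3, 5}
  3. cA    = {0, 5}
  4. ckA   = {0}
  5. kcA   = {0, 4, 1, 3, 5}
  6. ckcA  = {2}
  7. kckcA = {4, 2}
  8. ckckcA = {0, 1, 3, 5}
applying k or c yields no new set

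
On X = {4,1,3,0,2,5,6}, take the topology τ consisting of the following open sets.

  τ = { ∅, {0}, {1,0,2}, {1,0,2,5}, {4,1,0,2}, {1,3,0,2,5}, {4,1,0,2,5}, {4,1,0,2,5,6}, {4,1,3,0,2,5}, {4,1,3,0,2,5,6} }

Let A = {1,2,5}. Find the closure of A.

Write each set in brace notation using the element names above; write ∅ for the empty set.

complement {4,3,0,6}; its interior {0}; cl(A) = X∖{0} = {4,1,3,2,5,6}

{4,1,3,2,5,6}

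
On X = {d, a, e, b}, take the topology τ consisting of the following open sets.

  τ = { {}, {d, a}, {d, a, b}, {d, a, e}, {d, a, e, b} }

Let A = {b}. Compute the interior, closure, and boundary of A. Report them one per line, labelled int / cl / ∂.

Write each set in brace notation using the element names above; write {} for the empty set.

int(A) = {}
cl(A)  = {b}
∂A     = {b}

open subsets of A: {}; so int(A) = {}
closure: X∖int(X∖A) = X∖{d, a, e} = {b}
∂A = {b} minus {} = {b}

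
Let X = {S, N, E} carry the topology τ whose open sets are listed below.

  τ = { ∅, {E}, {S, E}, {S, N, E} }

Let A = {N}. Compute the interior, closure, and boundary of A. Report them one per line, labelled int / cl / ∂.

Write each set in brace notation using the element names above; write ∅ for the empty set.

open subsets of A: ∅; so int(A) = ∅
closure: X∖int(X∖A) = X∖{S, E} = {N}
∂A = {N} minus ∅ = {N}

int(A) = ∅
cl(A)  = {N}
∂A     = {N}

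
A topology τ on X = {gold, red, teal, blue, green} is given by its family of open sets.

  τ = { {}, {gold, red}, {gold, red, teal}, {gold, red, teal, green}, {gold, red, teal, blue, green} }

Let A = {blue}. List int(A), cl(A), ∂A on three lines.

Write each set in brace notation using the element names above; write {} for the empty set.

int(A) = {}
cl(A)  = {blue}
∂A     = {blue}

U open, U⊆A: {}. int(A) = ⋃ = {}
X∖A={gold, red, teal, green}, int(X∖A)={gold, red, teal, green}, hence cl(A)={blue}
∂A: remove int from cl → {blue}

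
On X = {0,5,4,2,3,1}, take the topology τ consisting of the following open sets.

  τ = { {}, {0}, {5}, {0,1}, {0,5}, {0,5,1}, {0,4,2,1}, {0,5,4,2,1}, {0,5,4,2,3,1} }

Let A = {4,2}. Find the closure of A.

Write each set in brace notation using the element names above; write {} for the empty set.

{4,2,3}

cl via duality: int({0,5,3,1}) = {0,5,1}, so X∖{0,5,1} = {4,2,3}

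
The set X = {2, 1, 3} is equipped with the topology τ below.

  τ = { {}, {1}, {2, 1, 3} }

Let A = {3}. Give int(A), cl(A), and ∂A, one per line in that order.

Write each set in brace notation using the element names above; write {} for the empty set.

open subsets of A: {}; so int(A) = {}
closure: X∖int(X∖A) = X∖{1} = {2, 3}
∂A = {2, 3} minus {} = {2, 3}

int(A) = {}
cl(A)  = {2, 3}
∂A     = {2, 3}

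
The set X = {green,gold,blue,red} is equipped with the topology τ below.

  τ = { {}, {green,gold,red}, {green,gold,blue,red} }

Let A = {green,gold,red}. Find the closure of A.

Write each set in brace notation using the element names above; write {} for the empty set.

closure: X∖int(X∖A) = X∖{} = {green,gold,blue,red}

{green,gold,blue,red}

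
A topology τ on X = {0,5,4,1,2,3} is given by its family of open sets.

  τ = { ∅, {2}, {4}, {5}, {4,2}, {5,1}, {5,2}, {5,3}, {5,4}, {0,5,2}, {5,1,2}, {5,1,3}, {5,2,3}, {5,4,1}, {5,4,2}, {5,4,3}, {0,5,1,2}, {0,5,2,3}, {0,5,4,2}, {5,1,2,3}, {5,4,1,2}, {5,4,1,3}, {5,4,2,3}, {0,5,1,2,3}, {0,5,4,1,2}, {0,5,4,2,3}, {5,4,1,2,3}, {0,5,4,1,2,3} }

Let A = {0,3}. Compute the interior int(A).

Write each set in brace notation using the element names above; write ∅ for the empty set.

∅

open subsets of A: ∅; so int(A) = ∅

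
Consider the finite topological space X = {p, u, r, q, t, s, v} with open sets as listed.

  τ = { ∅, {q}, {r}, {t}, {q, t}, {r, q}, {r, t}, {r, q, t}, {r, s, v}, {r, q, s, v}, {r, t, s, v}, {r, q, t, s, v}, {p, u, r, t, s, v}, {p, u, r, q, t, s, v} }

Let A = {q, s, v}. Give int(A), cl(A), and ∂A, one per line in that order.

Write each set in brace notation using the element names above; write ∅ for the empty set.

int(A) = {q}
cl(A)  = {p, u, q, s, v}
∂A     = {p, u, s, v}

U open, U⊆A: ∅, {q}. int(A) = ⋃ = {q}
X∖A={p, u, r, t}, int(X∖A)={r, t}, hence cl(A)={p, u, q, s, v}
∂A: remove int from cl → {p, u, s, v}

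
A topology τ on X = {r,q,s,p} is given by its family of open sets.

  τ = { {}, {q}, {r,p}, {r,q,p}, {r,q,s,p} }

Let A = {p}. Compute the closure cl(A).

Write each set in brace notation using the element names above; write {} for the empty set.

complement {r,q,s}; its interior {q}; cl(A) = X∖{q} = {r,s,p}

{r,s,p}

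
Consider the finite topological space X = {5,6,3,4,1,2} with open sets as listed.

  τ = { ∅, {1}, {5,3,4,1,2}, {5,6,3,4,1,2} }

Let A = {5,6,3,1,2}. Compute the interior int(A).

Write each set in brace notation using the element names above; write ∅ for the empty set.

interior: largest open inside A is {1} (from ∅, {1})

{1}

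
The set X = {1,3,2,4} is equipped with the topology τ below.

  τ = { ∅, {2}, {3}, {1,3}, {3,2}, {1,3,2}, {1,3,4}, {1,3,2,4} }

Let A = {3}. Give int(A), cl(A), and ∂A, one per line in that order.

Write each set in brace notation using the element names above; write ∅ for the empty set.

int(A) = {3}
cl(A)  = {1,3,4}
∂A     = {1,4}

interior: largest open inside A is {3} (from ∅, {3})
cl via duality: int({1,2,4}) = {2}, so X∖{2} = {1,3,4}
cl∖int = {1,4}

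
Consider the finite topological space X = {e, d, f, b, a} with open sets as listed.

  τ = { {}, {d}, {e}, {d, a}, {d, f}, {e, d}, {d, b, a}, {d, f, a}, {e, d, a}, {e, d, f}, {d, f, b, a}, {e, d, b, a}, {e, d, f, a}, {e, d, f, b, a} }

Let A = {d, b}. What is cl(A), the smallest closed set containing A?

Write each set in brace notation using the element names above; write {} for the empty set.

cl via duality: int({e, f, a}) = {e}, so X∖{e} = {d, f, b, a}

{d, f, b, a}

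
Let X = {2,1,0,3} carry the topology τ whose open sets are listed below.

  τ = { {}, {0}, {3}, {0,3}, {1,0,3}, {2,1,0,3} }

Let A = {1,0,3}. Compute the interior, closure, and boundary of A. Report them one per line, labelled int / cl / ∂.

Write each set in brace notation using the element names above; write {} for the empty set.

int(A) = {1,0,3}
cl(A)  = {2,1,0,3}
∂A     = {2}

open subsets of A: {}, {0}, {3}, {0,3}, {1,0,3}; so int(A) = {1,0,3}
closure: X∖int(X∖A) = X∖{} = {2,1,0,3}
∂A = {2,1,0,3} minus {1,0,3} = {2}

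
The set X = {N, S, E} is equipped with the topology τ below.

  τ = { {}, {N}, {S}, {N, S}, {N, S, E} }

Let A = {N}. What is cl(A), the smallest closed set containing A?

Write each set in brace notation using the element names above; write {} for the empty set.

{N, E}

cl via duality: int({S, E}) = {S}, so X∖{S} = {N, E}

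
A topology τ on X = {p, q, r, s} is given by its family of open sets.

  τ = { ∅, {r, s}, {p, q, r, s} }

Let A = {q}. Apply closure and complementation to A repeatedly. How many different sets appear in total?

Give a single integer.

cl via duality: int({p, r, s}) = {r, s}, so X∖{r, s} = {p, q}
Write k for closure, c for complement:
  1. A     = {q}
  2. kA    = {p, q}
  3. cA    = {p, r, s}
  4. ckA   = {r, s}
  5. kcA   = {p, q, r, s}
  6. ckcA  = ∅
applying k or c yields no new set

6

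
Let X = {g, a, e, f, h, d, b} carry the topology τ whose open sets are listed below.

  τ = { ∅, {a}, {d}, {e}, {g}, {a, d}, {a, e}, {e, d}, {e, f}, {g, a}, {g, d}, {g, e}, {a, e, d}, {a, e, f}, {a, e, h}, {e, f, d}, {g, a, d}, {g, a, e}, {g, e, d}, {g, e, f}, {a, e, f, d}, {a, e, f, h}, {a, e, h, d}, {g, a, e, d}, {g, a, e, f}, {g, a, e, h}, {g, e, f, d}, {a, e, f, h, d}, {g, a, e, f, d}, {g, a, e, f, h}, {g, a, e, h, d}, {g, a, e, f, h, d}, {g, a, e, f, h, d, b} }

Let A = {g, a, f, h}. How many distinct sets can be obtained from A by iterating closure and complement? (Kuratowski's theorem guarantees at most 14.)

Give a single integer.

X∖A={e, d, b}, int(X∖A)={e, d}, hence cl(A)={g, a, f, h, b}
Orbit (k=closure, c=complement):
  1. A     = {g, a, f, h}
  2. kA    = {g, a, f, h, b}
  3. cA    = {e, d, b}
  4. ckA   = {e, d}
  5. kcA   = {e, f, h, d, b}
  6. ckcA  = {g, a}
  7. kckcA = {g, a, h, b}
  8. ckckcA = {e, f, d}
(closed under both — stop)

8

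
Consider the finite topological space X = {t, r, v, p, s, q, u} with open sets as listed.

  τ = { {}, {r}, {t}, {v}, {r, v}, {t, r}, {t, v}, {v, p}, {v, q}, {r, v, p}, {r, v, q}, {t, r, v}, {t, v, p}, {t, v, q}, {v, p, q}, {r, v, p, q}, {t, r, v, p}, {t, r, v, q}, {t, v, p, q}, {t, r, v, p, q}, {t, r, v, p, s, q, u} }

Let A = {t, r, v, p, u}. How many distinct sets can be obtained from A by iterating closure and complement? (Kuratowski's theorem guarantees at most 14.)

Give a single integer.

closure: X∖int(X∖A) = X∖{} = {t, r, v, p, s, q, u}
Let k=closure and c=complement:
  1. A     = {t, r, v, p, u}
  2. kA    = {t, r, v, p, s, q, u}
  3. cA    = {s, q}
  4. ckA   = {}
  5. kcA   = {s, q, u}
  6. ckcA  = {t, r, v, p}
— saturated at 6

6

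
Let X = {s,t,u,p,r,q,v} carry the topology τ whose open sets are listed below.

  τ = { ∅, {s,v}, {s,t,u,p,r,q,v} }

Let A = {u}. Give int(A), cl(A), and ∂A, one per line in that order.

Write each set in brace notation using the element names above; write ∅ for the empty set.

int(A) = ∅
cl(A)  = {t,u,p,r,q}
∂A     = {t,u,p,r,q}

open subsets of A: ∅; so int(A) = ∅
closure: X∖int(X∖A) = X∖{s,v} = {t,u,p,r,q}
∂A = {t,u,p,r,q} minus ∅ = {t,u,p,r,q}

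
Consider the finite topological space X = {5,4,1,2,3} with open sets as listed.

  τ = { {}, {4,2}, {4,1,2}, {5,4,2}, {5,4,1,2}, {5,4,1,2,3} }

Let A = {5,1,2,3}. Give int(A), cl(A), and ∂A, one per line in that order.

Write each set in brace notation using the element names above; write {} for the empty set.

opens ⊆ A: {}; union → int = {}
complement {4}; its interior {}; cl(A) = X∖{} = {5,4,1,2,3}
boundary = {5,4,1,2,3} ∖ {} = {5,4,1,2,3}

int(A) = {}
cl(A)  = {5,4,1,2,3}
∂A     = {5,4,1,2,3}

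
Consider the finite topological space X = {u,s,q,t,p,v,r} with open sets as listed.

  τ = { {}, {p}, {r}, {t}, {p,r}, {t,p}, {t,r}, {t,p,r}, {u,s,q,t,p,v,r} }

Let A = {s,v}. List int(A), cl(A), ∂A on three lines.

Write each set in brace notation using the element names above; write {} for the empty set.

int(A) = {}
cl(A)  = {u,s,q,v}
∂A     = {u,s,q,v}

U open, U⊆A: {}. int(A) = ⋃ = {}
X∖A={u,q,t,p,r}, int(X∖A)={t,p,r}, hence cl(A)={u,s,q,v}
∂A: remove int from cl → {u,s,q,v}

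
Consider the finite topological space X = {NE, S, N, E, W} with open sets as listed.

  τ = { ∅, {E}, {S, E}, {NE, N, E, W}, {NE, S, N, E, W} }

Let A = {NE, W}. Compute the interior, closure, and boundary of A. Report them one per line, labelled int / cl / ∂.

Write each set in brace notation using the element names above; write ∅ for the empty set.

open subsets of A: ∅; so int(A) = ∅
closure: X∖int(X∖A) = X∖{S, E} = {NE, N, W}
∂A = {NE, N, W} minus ∅ = {NE, N, W}

int(A) = ∅
cl(A)  = {NE, N, W}
∂A     = {NE, N, W}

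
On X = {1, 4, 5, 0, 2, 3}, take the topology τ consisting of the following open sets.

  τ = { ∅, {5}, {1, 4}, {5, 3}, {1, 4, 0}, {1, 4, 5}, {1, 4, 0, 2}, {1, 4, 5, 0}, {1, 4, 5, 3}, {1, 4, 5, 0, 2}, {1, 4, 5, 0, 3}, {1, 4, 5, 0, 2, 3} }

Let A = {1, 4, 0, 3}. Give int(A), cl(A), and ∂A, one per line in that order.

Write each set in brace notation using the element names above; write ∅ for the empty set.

opens ⊆ A: ∅, {1, 4}, {1, 4, 0}; union → int = {1, 4, 0}
complement {5, 2}; its interior {5}; cl(A) = X∖{5} = {1, 4, 0, 2, 3}
boundary = {1, 4, 0, 2, 3} ∖ {1, 4, 0} = {2, 3}

int(A) = {1, 4, 0}
cl(A)  = {1, 4, 0, 2, 3}
∂A     = {2, 3}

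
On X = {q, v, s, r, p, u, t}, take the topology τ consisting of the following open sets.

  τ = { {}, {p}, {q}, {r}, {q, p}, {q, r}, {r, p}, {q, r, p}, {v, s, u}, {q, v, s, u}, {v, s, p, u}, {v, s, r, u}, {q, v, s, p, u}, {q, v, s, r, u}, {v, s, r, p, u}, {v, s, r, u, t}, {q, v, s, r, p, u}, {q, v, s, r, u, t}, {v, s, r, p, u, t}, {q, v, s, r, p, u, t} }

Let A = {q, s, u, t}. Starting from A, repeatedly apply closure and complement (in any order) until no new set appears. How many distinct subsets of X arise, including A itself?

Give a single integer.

cl via duality: int({v, r, p}) = {r, p}, so X∖{r, p} = {q, v, s, u, t}
Write k for closure, c for complement:
  1. A     = {q, s, u, t}
  2. kA    = {q, v, s, u, t}
  3. cA    = {v, r, p}
  4. ckA   = {r, p}
  5. kcA   = {v, s, r, p, u, t}
  6. kckA  = {r, p, t}
  7. ckcA  = {q}
  8. ckckA = {q, v, s, u}
applying k or c yields no new set

8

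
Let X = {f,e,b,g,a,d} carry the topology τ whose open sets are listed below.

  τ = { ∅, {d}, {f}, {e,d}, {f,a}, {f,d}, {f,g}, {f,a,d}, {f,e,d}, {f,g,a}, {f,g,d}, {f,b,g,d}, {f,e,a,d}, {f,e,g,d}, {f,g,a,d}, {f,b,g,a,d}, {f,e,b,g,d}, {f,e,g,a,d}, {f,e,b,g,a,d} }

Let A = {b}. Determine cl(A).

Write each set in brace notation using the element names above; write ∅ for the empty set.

complement {f,e,g,a,d}; its interior {f,e,g,a,d}; cl(A) = X∖{f,e,g,a,d} = {b}

{b}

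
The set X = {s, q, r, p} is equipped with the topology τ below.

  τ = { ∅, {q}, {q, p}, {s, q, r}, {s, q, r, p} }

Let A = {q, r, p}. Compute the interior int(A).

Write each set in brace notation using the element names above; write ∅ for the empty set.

{q, p}

opens ⊆ A: ∅, {q}, {q, p}; union → int = {q, p}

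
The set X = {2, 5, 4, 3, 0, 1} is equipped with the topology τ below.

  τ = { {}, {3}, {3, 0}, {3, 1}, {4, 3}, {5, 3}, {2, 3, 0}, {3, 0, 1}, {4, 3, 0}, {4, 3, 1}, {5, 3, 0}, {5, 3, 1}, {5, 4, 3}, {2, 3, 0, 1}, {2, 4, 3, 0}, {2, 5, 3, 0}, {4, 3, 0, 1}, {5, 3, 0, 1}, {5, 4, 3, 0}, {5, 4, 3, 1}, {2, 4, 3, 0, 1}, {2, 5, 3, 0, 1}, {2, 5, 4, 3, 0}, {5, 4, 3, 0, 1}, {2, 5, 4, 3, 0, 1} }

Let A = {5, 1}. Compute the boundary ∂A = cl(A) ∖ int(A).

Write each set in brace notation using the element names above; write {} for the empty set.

{5, 1}

opens ⊆ A: {}; union → int = {}
complement {2, 4, 3, 0}; its interior {2, 4, 3, 0}; cl(A) = X∖{2, 4, 3, 0} = {5, 1}
boundary = {5, 1} ∖ {} = {5, 1}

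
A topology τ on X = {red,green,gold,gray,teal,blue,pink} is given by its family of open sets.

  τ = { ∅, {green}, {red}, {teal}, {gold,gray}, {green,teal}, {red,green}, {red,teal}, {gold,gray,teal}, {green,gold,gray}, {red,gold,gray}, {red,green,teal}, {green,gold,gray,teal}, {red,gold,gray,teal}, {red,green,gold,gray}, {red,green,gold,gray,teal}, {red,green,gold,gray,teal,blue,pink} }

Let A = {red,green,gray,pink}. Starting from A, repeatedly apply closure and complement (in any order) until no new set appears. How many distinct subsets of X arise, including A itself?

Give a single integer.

X∖A={gold,teal,blue}, int(X∖A)={teal}, hence cl(A)={red,green,gold,gray,blue,pink}
Orbit (k=closure, c=complement):
  1. A     = {red,green,gray,pink}
  2. kA    = {red,green,gold,gray,blue,pink}
  3. cA    = {gold,teal,blue}
  4. ckA   = {teal}
  5. kcA   = {gold,gray,teal,blue,pink}
  6. kckA  = {teal,blue,pink}
  7. ckcA  = {red,green}
  8. ckckA = {red,green,gold,gray}
  9. kckcA = {red,green,blue,pink}
  10. ckckcA = {gold,gray,teal}
(closed under both — stop)

10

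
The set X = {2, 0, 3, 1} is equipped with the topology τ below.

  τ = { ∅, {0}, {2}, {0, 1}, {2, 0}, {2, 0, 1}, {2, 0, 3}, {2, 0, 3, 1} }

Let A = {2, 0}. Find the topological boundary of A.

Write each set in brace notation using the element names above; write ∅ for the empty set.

interior: largest open inside A is {2, 0} (from ∅, {0}, {2}, {2, 0})
cl via duality: int({3, 1}) = ∅, so X∖∅ = {2, 0, 3, 1}
cl∖int = {3, 1}

{3, 1}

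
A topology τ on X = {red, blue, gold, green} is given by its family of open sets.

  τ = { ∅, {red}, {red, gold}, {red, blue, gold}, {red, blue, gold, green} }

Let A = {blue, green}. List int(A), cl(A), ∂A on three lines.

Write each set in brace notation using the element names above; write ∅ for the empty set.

int(A) = ∅
cl(A)  = {blue, green}
∂A     = {blue, green}

opens ⊆ A: ∅; union → int = ∅
complement {red, gold}; its interior {red, gold}; cl(A) = X∖{red, gold} = {blue, green}
boundary = {blue, green} ∖ ∅ = {blue, green}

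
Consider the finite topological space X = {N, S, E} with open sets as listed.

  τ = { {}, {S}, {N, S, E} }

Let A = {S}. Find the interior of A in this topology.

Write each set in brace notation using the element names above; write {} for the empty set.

opens ⊆ A: {}, {S}; union → int = {S}

{S}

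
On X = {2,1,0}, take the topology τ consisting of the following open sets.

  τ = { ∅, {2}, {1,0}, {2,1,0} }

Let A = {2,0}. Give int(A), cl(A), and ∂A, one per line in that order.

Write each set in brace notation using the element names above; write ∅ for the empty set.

int(A) = {2}
cl(A)  = {2,1,0}
∂A     = {1,0}

U open, U⊆A: ∅, {2}. int(A) = ⋃ = {2}
X∖A={1}, int(X∖A)=∅, hence cl(A)={2,1,0}
∂A: remove int from cl → {1,0}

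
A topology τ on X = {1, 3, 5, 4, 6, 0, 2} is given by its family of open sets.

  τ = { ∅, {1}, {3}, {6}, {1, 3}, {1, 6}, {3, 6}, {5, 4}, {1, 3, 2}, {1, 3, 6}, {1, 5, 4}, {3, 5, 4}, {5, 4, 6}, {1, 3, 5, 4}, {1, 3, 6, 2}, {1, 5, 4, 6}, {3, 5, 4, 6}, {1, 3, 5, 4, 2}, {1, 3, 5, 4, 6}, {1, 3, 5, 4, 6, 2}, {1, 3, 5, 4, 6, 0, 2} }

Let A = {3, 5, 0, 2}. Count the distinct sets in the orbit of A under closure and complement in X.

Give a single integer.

X∖A={1, 4, 6}, int(X∖A)={1, 6}, hence cl(A)={3, 5, 4, 0, 2}
Orbit (k=closure, c=complement):
  1. A     = {3, 5, 0, 2}
  2. kA    = {3, 5, 4, 0, 2}
  3. cA    = {1, 4, 6}
  4. ckA   = {1, 6}
  5. kcA   = {1, 5, 4, 6, 0, 2}
  6. kckA  = {1, 6, 0, 2}
  7. ckcA  = {3}
  8. ckckA = {3, 5, 4}
  9. kckcA = {3, 0, 2}
  10. ckckcA = {1, 5, 4, 6}
(closed under both — stop)

10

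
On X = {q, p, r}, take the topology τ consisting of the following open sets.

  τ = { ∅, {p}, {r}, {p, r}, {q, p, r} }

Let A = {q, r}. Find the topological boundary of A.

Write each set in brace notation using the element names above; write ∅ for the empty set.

interior: largest open inside A is {r} (from ∅, {r})
cl via duality: int({p}) = {p}, so X∖{p} = {q, r}
cl∖int = {q}

{q}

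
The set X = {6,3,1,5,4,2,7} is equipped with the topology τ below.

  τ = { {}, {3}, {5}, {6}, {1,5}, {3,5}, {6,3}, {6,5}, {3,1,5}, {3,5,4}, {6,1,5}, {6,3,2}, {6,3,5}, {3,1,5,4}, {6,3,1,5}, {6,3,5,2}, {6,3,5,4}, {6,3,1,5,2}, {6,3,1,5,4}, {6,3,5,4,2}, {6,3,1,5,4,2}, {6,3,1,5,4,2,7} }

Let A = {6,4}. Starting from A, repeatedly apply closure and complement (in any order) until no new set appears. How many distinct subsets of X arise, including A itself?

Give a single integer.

cl via duality: int({3,1,5,2,7}) = {3,1,5}, so X∖{3,1,5} = {6,4,2,7}
Write k for closure, c for complement:
  1. A     = {6,4}
  2. kA    = {6,4,2,7}
  3. cA    = {3,1,5,2,7}
  4. ckA   = {3,1,5}
  5. kcA   = {3,1,5,4,2,7}
  6. ckcA  = {6}
  7. kckcA = {6,2,7}
  8. ckckcA = {3,1,5,4}
applying k or c yields no new set

8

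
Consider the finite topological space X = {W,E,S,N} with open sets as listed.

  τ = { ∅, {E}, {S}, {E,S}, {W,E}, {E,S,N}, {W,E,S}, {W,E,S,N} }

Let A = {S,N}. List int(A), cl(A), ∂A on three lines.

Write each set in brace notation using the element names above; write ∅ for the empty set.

interior: largest open inside A is {S} (from ∅, {S})
cl via duality: int({W,E}) = {W,E}, so X∖{W,E} = {S,N}
cl∖int = {N}

int(A) = {S}
cl(A)  = {S,N}
∂A     = {N}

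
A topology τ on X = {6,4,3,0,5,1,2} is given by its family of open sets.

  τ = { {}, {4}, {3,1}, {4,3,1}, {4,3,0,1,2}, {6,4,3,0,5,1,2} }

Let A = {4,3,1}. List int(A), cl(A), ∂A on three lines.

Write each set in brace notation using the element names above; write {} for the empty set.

interior: largest open inside A is {4,3,1} (from {}, {4}, {3,1}, {4,3,1})
cl via duality: int({6,0,5,2}) = {}, so X∖{} = {6,4,3,0,5,1,2}
cl∖int = {6,0,5,2}

int(A) = {4,3,1}
cl(A)  = {6,4,3,0,5,1,2}
∂A     = {6,0,5,2}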